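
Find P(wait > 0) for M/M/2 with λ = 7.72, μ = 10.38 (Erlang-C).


a = λ/μ = 0.7437; ρ = a/2 = 0.3719
P₀ = 0.457865 (from M/M/c formula)
C(c,a) = [a^c/(c!(1−ρ))]·P₀ = [0.55315/(2·0.6281)]·0.457865
= 0.44031·0.457865 = 0.201603

Final: 0.201603


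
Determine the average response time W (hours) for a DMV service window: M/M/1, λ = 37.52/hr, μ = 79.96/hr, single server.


W = 1/(μ−λ) = 1/(79.96 − 37.52) = 1/42.44 = 0.02356 hr

Final: 0.02356 hr


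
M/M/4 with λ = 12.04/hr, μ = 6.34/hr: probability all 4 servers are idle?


a = λ/μ = 12.04/6.34 = 1.8991; ρ = a/c = 0.4748
Σ_{k=0}^{3} a^k/k! (terms k=0..3) = 1.00000 + 1.89905 + 1.80320 + 1.14146 = 5.84372
Tail: a^4/(4!(1−ρ)) = 13.00615/(24·0.5252) = 1.03177
P₀ = 1/(5.84372 + 1.03177) = 1/6.87548 = 0.145444

Final: 0.145444


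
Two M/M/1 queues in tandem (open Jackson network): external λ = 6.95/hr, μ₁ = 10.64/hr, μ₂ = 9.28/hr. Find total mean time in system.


Each node sees arrival rate λ = 6.95/hr (tandem ⇒ throughput preserved).
W₁ = 1/(μ₁−λ) = 1/(10.64−6.95) = 0.27100 hr
W₂ = 1/(μ₂−λ) = 1/(9.28−6.95) = 0.42918 hr
W_total = W₁ + W₂ = 0.27100 + 0.42918 = 0.70019 hr

Final: 0.70019 hr


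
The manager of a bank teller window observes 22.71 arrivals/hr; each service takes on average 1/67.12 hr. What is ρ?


ρ = λ/μ = 22.71/67.12 = 0.3383

Final: 0.3383


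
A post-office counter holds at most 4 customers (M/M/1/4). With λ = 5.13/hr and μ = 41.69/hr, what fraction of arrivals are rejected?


ρ = λ/μ = 5.13/41.69 = 0.1231
P_K = (1−ρ)ρ^K/(1−ρ^(K+1)) = (0.8769·0.0002293)/(1 − 0.00002821)
= 0.0002011/0.999972 = 0.0002011

Final: 0.0002011


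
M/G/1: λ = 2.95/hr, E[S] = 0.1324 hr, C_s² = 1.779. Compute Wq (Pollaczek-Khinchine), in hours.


ρ = λ·E[S] = 2.95·0.1324 = 0.3906
E[S²] = E[S]²(1+C_s²) = 0.1324²·(1+1.779) = 0.048715
Wq = λ·E[S²]/(2(1−ρ)) = 2.95·0.048715/(2·0.6094) = 0.11791 hr

Final: 0.11791 hr


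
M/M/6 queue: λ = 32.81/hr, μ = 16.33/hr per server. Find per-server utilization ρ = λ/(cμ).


ρ = λ/(cμ) = 32.81/(6·16.33) = 32.81/97.98 = 0.3349

Final: 0.3349


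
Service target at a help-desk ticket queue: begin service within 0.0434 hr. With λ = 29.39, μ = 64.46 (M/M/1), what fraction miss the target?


ρ = 29.39/64.46 = 0.4559
P(Wq > t) = ρ·e^{−(μ−λ)t} = 0.4559·e^{−1.5220}
= 0.4559·0.218267 = 0.099517

Final: 0.099517


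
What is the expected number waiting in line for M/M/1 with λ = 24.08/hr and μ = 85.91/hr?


ρ = 24.08/85.91 = 0.2803
Lq = ρ²/(1−ρ) = 0.07856/0.7197 = 0.1092

Final: 0.1092


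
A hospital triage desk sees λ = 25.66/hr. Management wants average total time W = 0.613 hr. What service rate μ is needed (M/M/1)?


W = 1/(μ−λ) ⇒ μ − λ = 1/W = 1/0.613 = 1.6313
μ = λ + 1/W = 25.66 + 1.6313 = 27.2913 per hr

Final: 27.2913 /hr


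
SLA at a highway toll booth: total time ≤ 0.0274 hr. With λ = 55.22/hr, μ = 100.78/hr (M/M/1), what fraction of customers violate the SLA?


W ~ Exponential(μ−λ) for M/M/1.
μ − λ = 100.78 − 55.22 = 45.5600
P(W > t) = e^{−(μ−λ)t} = e^{−1.2483} = 0.286980

Final: 0.286980


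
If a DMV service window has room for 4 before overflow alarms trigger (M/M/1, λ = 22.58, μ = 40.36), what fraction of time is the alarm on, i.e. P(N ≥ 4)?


ρ = 22.58/40.36 = 0.5595
P(N ≥ n) = ρ^n = 0.5595^4 = 0.097970

Final: 0.097970


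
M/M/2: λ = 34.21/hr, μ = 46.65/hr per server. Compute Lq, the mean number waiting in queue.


a = λ/μ = 0.7333; ρ = a/2 = 0.3667
P₀ = 0.463415
Lq = P₀·a^c·ρ / (c!·(1−ρ)²) = 0.463415·0.53778·0.3667/(2·0.40111)
= 0.11391

Final: 0.11391


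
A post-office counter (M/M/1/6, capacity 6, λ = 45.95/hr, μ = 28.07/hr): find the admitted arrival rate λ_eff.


ρ = 1.6370; P_K = (1−ρ)ρ^6/(1−ρ^7) = 0.401877
λ_eff = λ(1 − P_K) = 45.95·(1 − 0.401877) = 45.95·0.598123 = 27.4838 /hr

Final: 27.4838 /hr


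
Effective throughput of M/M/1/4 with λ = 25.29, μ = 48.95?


ρ = 0.5166; P_K = (1−ρ)ρ^4/(1−ρ^5) = 0.035755
λ_eff = λ(1 − P_K) = 25.29·(1 − 0.035755) = 25.29·0.964245 = 24.3858 /hr

Final: 24.3858 /hr


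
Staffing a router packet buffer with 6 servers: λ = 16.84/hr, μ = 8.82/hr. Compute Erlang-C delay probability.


a = λ/μ = 1.9093; ρ = a/6 = 0.3182
P₀ = 0.148019 (from M/M/c formula)
C(c,a) = [a^c/(c!(1−ρ))]·P₀ = [48.44411/(720·0.6818)]·0.148019
= 0.09869·0.148019 = 0.014608

Final: 0.014608


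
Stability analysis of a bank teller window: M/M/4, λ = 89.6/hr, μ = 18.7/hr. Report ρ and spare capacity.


Total capacity cμ = 4·18.7 = 74.80/hr
ρ = λ/(cμ) = 89.6/74.80 = 1.1979
Stable ⇔ ρ < 1: NO
Spare capacity = cμ − λ = 74.80 − 89.6 = -14.80/hr

Final: ρ = 1.1979; unstable; margin = -14.80/hr


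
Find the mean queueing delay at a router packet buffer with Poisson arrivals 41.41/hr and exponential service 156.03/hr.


ρ = 41.41/156.03 = 0.2654
Wq = ρ/(μ−λ) = 0.2654/(156.03 − 41.41) = 0.2654/114.62 = 0.002315 hr

Final: 0.002315 hr


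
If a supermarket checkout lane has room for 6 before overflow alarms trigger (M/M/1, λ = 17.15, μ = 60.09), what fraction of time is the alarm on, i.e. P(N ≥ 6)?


ρ = 17.15/60.09 = 0.2854
P(N ≥ n) = ρ^n = 0.2854^6 = 0.0005405

Final: 0.0005405


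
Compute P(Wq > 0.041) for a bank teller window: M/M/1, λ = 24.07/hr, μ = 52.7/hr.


ρ = 24.07/52.7 = 0.4567
P(Wq > t) = ρ·e^{−(μ−λ)t} = 0.4567·e^{−1.1738}
= 0.4567·0.309181 = 0.141214

Final: 0.141214


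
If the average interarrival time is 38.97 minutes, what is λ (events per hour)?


λ = 1/(interarrival time) in consistent units.
1 hour = 60 min, so λ = 60/38.97 = 1.5396 per hour

Final: 1.5396 /hr


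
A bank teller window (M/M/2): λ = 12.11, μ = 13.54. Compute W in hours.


a = 0.8944; ρ = 0.4472; P₀ = 0.381985
Lq = P₀·a^c·ρ/(c!(1−ρ)²) = 0.22357
Wq = Lq/λ = 0.22357/12.11 = 0.01846 hr
W = Wq + 1/μ = 0.01846 + 0.07386 = 0.09232 hr

Final: 0.09232 hr


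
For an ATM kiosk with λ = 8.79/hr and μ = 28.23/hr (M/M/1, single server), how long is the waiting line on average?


ρ = 8.79/28.23 = 0.3114
Lq = ρ²/(1−ρ) = 0.09695/0.6886 = 0.1408

Final: 0.1408


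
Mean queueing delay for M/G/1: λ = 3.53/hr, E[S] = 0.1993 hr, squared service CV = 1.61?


ρ = λ·E[S] = 3.53·0.1993 = 0.7035
E[S²] = E[S]²(1+C_s²) = 0.1993²·(1+1.61) = 0.103670
Wq = λ·E[S²]/(2(1−ρ)) = 3.53·0.103670/(2·0.2965) = 0.61719 hr

Final: 0.61719 hr


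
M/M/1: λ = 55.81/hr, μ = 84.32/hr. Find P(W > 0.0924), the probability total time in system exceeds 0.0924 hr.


W ~ Exponential(μ−λ) for M/M/1.
μ − λ = 84.32 − 55.81 = 28.5100
P(W > t) = e^{−(μ−λ)t} = e^{−2.6343} = 0.071767

Final: 0.071767


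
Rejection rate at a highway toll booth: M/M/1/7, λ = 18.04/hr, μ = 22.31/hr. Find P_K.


ρ = λ/μ = 18.04/22.31 = 0.8086
P_K = (1−ρ)ρ^K/(1−ρ^(K+1)) = (0.1914·0.226026)/(1 − 0.182766)
= 0.043260/0.817234 = 0.052935

Final: 0.052935


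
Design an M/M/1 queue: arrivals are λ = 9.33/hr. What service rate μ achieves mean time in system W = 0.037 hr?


W = 1/(μ−λ) ⇒ μ − λ = 1/W = 1/0.037 = 27.0270
μ = λ + 1/W = 9.33 + 27.0270 = 36.3570 per hr

Final: 36.3570 /hr


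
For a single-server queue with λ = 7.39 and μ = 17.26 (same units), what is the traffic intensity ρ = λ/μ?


ρ = λ/μ = 7.39/17.26 = 0.4282

Final: 0.4282


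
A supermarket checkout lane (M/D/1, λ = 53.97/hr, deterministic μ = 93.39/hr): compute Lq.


ρ = 53.97/93.39 = 0.5779
M/D/1: Lq = ρ²/(2(1−ρ)) = 0.3340/(2·0.4221) = 0.39560

Final: 0.39560


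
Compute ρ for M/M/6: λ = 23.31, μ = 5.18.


ρ = λ/(cμ) = 23.31/(6·5.18) = 23.31/31.08 = 0.7500

Final: 0.7500


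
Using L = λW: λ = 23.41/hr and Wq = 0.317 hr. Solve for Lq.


Lq = λWq = 23.41·0.317 = 7.4210

Final: 7.4210


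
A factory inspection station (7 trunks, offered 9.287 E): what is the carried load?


B(7,9.287) = 0.375801 (Erlang-B)
Carried load = a(1 − B) = 9.287·(1 − 0.375801) = 9.287·0.624199 = 5.7969 E

Final: 5.7969 Erlangs


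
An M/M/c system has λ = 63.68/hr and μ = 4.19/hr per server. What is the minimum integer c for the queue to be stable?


Stability requires cμ > λ ⇔ c > λ/μ.
λ/μ = 63.68/4.19 = 15.1981
Minimum integer c = ⌊15.1981⌋ + 1 = 16
Check: 16·4.19 = 67.04 > 63.68, while 15·4.19 = 62.85 ≤ 63.68

Final: 16 servers


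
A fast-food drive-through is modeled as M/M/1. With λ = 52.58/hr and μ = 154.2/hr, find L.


ρ = λ/μ = 52.58/154.2 = 0.3410
L = ρ/(1−ρ) = 0.3410/(1 − 0.3410) = 0.3410/0.6590 = 0.5174

Final: 0.5174


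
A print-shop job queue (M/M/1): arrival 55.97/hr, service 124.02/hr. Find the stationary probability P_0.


ρ = 55.97/124.02 = 0.4513
P_n = (1−ρ)·ρ^n = (1 − 0.4513)·0.4513^0 = 0.5487·1.000000 = 0.548702

Final: 0.548702


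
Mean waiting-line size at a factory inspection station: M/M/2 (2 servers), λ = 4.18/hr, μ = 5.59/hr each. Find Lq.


a = λ/μ = 0.7478; ρ = a/2 = 0.3739
P₀ = 0.455729
Lq = P₀·a^c·ρ / (c!·(1−ρ)²) = 0.455729·0.55915·0.3739/(2·0.39202)
= 0.12151

Final: 0.12151


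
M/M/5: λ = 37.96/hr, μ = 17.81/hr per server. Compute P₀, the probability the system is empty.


a = λ/μ = 37.96/17.81 = 2.1314; ρ = a/c = 0.4263
Σ_{k=0}^{4} a^k/k! (terms k=0..4) = 1.00000 + 2.13139 + 2.27140 + 1.61375 + 0.85988 = 7.87642
Tail: a^5/(5!(1−ρ)) = 43.98569/(120·0.5737) = 0.63889
P₀ = 1/(7.87642 + 0.63889) = 1/8.51531 = 0.117436

Final: 0.117436


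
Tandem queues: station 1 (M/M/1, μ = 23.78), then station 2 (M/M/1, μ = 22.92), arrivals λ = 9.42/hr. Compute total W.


Each node sees arrival rate λ = 9.42/hr (tandem ⇒ throughput preserved).
W₁ = 1/(μ₁−λ) = 1/(23.78−9.42) = 0.06964 hr
W₂ = 1/(μ₂−λ) = 1/(22.92−9.42) = 0.07407 hr
W_total = W₁ + W₂ = 0.06964 + 0.07407 = 0.14371 hr

Final: 0.14371 hr


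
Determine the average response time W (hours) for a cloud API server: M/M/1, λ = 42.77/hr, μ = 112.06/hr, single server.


W = 1/(μ−λ) = 1/(112.06 − 42.77) = 1/69.29 = 0.01443 hr

Final: 0.01443 hr


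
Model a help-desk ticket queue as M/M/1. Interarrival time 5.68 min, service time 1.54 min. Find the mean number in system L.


λ = 60/5.68 = 10.5634 /hr
μ = 60/1.54 = 38.9610 /hr
ρ = λ/μ = 10.5634/38.9610 = 0.2711
L = ρ/(1−ρ) = 0.2711/0.7289 = 0.3720

Final: 0.3720


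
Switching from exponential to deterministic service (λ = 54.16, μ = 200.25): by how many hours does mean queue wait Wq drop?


ρ = 54.16/200.25 = 0.2705
Wq(M/M/1) = ρ/(μ−λ) = 0.2705/146.09 = 0.001851 hr
Wq(M/D/1) = ρ/(2(μ−λ)) = 0.0009257 hr
Savings = 0.001851 − 0.0009257 = 0.0009257 hr

Final: 0.0009257 hr


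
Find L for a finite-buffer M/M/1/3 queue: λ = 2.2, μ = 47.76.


ρ = 2.2/47.76 = 0.04606
L = ρ[1 − (K+1)ρ^K + Kρ^(K+1)] / [(1−ρ)(1−ρ^(K+1))]
Numerator: 0.04606·(1 − 4·0.00009774 + 3·0.000004502) = 0.046046
Denominator: (0.9539)·(0.999995) = 0.953932
L = 0.046046/0.953932 = 0.04827

Final: 0.04827


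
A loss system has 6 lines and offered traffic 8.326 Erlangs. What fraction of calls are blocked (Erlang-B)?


B(c,a) = (a^c/c!) / Σ_{k=0}^{c} a^k/k!
a^6/6! = 462.685557
Σ terms (k=0..6): 1.00000 + 8.32600 + 34.66114 + 96.19621 + 200.23241 + 333.42702 + 462.68556 = 1136.528338
B = 462.685557/1136.528338 = 0.407104

Final: 0.407104


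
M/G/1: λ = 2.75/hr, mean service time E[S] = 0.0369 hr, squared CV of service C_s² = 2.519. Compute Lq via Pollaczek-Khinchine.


ρ = λ·E[S] = 2.75·0.0369 = 0.1015
Lq = ρ²(1+C_s²)/(2(1−ρ)) = 0.01030·(1+2.519)/(2·0.8985)
= 0.01030·3.5190/1.7971 = 0.02016

Final: 0.02016


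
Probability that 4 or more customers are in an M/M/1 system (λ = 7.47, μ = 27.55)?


ρ = 7.47/27.55 = 0.2711
P(N ≥ n) = ρ^n = 0.2711^4 = 0.005405

Final: 0.005405


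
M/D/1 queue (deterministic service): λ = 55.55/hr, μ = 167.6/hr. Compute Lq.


ρ = 55.55/167.6 = 0.3314
M/D/1: Lq = ρ²/(2(1−ρ)) = 0.1099/(2·0.6686) = 0.08216

Final: 0.08216


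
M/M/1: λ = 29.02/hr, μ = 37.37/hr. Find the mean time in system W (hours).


W = 1/(μ−λ) = 1/(37.37 − 29.02) = 1/8.35 = 0.1198 hr

Final: 0.1198 hr


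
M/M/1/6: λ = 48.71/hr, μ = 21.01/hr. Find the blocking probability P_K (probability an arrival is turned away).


ρ = λ/μ = 48.71/21.01 = 2.3184
P_K = (1−ρ)ρ^K/(1−ρ^(K+1)) = (-1.3184·155.293209)/(1 − 360.034849)
= -204.741641/-359.034849 = 0.570256

Final: 0.570256


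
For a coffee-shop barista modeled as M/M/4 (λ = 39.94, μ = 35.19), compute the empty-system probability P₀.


a = λ/μ = 39.94/35.19 = 1.1350; ρ = a/c = 0.2837
Σ_{k=0}^{3} a^k/k! (terms k=0..3) = 1.00000 + 1.13498 + 0.64409 + 0.24368 = 3.02275
Tail: a^4/(4!(1−ρ)) = 1.65942/(24·0.7163) = 0.09653
P₀ = 1/(3.02275 + 0.09653) = 1/3.11928 = 0.320586

Final: 0.320586


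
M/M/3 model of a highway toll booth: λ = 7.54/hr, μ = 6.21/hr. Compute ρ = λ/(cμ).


ρ = λ/(cμ) = 7.54/(3·6.21) = 7.54/18.63 = 0.4047

Final: 0.4047


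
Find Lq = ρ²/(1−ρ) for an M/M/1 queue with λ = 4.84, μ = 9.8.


ρ = 4.84/9.8 = 0.4939
Lq = ρ²/(1−ρ) = 0.2439/0.5061 = 0.4819

Final: 0.4819


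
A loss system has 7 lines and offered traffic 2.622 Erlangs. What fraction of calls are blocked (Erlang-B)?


B(c,a) = (a^c/c!) / Σ_{k=0}^{c} a^k/k!
a^7/7! = 0.169043
Σ terms (k=0..7): 1.00000 + 2.62200 + 3.43744 + 3.00432 + 1.96933 + 1.03272 + 0.45130 + 0.16904 = 13.686162
B = 0.169043/13.686162 = 0.012351

Final: 0.012351


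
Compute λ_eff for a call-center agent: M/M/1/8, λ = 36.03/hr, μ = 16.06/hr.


ρ = 2.2435; P_K = (1−ρ)ρ^8/(1−ρ^9) = 0.554646
λ_eff = λ(1 − P_K) = 36.03·(1 − 0.554646) = 36.03·0.445354 = 16.0461 /hr

Final: 16.0461 /hr


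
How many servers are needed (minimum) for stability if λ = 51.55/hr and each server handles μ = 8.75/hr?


Stability requires cμ > λ ⇔ c > λ/μ.
λ/μ = 51.55/8.75 = 5.8914
Minimum integer c = ⌊5.8914⌋ + 1 = 6
Check: 6·8.75 = 52.50 > 51.55, while 5·8.75 = 43.75 ≤ 51.55

Final: 6 servers


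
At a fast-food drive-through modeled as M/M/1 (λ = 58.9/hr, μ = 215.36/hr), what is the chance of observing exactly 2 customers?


ρ = 58.9/215.36 = 0.2735
P_n = (1−ρ)·ρ^n = (1 − 0.2735)·0.2735^2 = 0.7265·0.074800 = 0.054342

Final: 0.054342


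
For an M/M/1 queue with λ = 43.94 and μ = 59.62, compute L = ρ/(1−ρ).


ρ = λ/μ = 43.94/59.62 = 0.7370
L = ρ/(1−ρ) = 0.7370/(1 − 0.7370) = 0.7370/0.2630 = 2.8023

Final: 2.8023


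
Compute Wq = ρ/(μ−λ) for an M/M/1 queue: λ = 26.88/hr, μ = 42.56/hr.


ρ = 26.88/42.56 = 0.6316
Wq = ρ/(μ−λ) = 0.6316/(42.56 − 26.88) = 0.6316/15.68 = 0.04028 hr

Final: 0.04028 hr


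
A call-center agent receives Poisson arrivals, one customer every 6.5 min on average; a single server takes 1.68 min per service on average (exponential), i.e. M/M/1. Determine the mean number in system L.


λ = 60/6.5 = 9.2308 /hr
μ = 60/1.68 = 35.7143 /hr
ρ = λ/μ = 9.2308/35.7143 = 0.2585
L = ρ/(1−ρ) = 0.2585/0.7415 = 0.3485

Final: 0.3485


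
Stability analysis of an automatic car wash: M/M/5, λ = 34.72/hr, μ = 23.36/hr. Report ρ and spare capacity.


Total capacity cμ = 5·23.36 = 116.80/hr
ρ = λ/(cμ) = 34.72/116.80 = 0.2973
Stable ⇔ ρ < 1: YES
Spare capacity = cμ − λ = 116.80 − 34.72 = 82.08/hr

Final: ρ = 0.2973; stable; margin = 82.08/hr


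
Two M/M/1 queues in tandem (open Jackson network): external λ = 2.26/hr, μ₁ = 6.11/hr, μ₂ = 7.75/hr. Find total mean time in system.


Each node sees arrival rate λ = 2.26/hr (tandem ⇒ throughput preserved).
W₁ = 1/(μ₁−λ) = 1/(6.11−2.26) = 0.25974 hr
W₂ = 1/(μ₂−λ) = 1/(7.75−2.26) = 0.18215 hr
W_total = W₁ + W₂ = 0.25974 + 0.18215 = 0.44189 hr

Final: 0.44189 hr


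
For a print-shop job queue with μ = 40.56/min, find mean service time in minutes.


Mean service time = 1/μ = 1/40.56 minute = 0.02465 minute
In minutes: 0.02465 × 1 = 0.02465 min

Final: 0.02465 min


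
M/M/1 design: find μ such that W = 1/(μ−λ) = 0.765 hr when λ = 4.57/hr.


W = 1/(μ−λ) ⇒ μ − λ = 1/W = 1/0.765 = 1.3072
μ = λ + 1/W = 4.57 + 1.3072 = 5.8772 per hr

Final: 5.8772 /hr


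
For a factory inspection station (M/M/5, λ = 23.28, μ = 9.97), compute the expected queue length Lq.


a = λ/μ = 2.3350; ρ = a/5 = 0.4670
P₀ = 0.095176
Lq = P₀·a^c·ρ / (c!·(1−ρ)²) = 0.095176·69.41272·0.4670/(120·0.28409)
= 0.09050

Final: 0.09050


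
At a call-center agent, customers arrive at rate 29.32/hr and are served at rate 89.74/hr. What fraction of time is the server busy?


ρ = λ/μ = 29.32/89.74 = 0.3267

Final: 0.3267


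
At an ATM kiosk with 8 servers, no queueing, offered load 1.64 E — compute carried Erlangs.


B(8,1.64) = 0.0002518 (Erlang-B)
Carried load = a(1 − B) = 1.64·(1 − 0.0002518) = 1.64·0.999748 = 1.6396 E

Final: 1.6396 Erlangs


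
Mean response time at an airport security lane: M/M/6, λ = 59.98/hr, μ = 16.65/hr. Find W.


a = 3.6024; ρ = 0.6004; P₀ = 0.025939
Lq = P₀·a^c·ρ/(c!(1−ρ)²) = 0.29605
Wq = Lq/λ = 0.29605/59.98 = 0.004936 hr
W = Wq + 1/μ = 0.004936 + 0.06006 = 0.06500 hr

Final: 0.06500 hr


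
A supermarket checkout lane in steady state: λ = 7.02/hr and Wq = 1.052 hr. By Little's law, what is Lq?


Lq = λWq = 7.02·1.052 = 7.3850

Final: 7.3850


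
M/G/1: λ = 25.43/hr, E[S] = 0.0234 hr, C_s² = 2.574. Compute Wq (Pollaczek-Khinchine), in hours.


ρ = λ·E[S] = 25.43·0.0234 = 0.5951
E[S²] = E[S]²(1+C_s²) = 0.0234²·(1+2.574) = 0.001957
Wq = λ·E[S²]/(2(1−ρ)) = 25.43·0.001957/(2·0.4049) = 0.06145 hr

Final: 0.06145 hr


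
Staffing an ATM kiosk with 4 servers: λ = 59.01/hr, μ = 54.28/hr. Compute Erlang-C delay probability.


a = λ/μ = 1.0871; ρ = a/4 = 0.2718
P₀ = 0.336457 (from M/M/c formula)
C(c,a) = [a^c/(c!(1−ρ))]·P₀ = [1.39683/(24·0.7282)]·0.336457
= 0.07992·0.336457 = 0.026891

Final: 0.026891


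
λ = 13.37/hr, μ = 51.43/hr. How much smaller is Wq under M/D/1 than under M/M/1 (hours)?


ρ = 13.37/51.43 = 0.2600
Wq(M/M/1) = ρ/(μ−λ) = 0.2600/38.06 = 0.006830 hr
Wq(M/D/1) = ρ/(2(μ−λ)) = 0.003415 hr
Savings = 0.006830 − 0.003415 = 0.003415 hr

Final: 0.003415 hr


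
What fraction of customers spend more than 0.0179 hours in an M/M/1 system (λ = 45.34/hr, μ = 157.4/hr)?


W ~ Exponential(μ−λ) for M/M/1.
μ − λ = 157.4 − 45.34 = 112.0600
P(W > t) = e^{−(μ−λ)t} = e^{−2.0059} = 0.134543

Final: 0.134543


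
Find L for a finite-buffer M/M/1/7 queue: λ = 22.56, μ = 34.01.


ρ = 22.56/34.01 = 0.6633
L = ρ[1 − (K+1)ρ^K + Kρ^(K+1)] / [(1−ρ)(1−ρ^(K+1))]
Numerator: 0.6633·(1 − 8·0.056510 + 7·0.037485) = 0.537509
Denominator: (0.3367)·(0.962515) = 0.324046
L = 0.537509/0.324046 = 1.6587

Final: 1.6587


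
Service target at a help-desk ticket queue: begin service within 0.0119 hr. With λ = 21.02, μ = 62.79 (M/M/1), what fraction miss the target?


ρ = 21.02/62.79 = 0.3348
P(Wq > t) = ρ·e^{−(μ−λ)t} = 0.3348·e^{−0.4971}
= 0.3348·0.608315 = 0.203643

Final: 0.203643


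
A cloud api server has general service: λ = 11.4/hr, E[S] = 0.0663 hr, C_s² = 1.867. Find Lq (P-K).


ρ = λ·E[S] = 11.4·0.0663 = 0.7558
Lq = ρ²(1+C_s²)/(2(1−ρ)) = 0.5713·(1+1.867)/(2·0.2442)
= 0.5713·2.8670/0.4884 = 3.35370

Final: 3.35370


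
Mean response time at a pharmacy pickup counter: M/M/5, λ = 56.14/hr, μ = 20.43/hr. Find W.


a = 2.7479; ρ = 0.5496; P₀ = 0.061514
Lq = P₀·a^c·ρ/(c!(1−ρ)²) = 0.21758
Wq = Lq/λ = 0.21758/56.14 = 0.003876 hr
W = Wq + 1/μ = 0.003876 + 0.04895 = 0.05282 hr

Final: 0.05282 hr


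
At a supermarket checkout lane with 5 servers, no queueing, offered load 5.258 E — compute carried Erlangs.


B(5,5.258) = 0.305440 (Erlang-B)
Carried load = a(1 − B) = 5.258·(1 − 0.305440) = 5.258·0.694560 = 3.6520 E

Final: 3.6520 Erlangs


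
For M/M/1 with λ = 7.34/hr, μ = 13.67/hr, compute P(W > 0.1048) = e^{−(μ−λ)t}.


W ~ Exponential(μ−λ) for M/M/1.
μ − λ = 13.67 − 7.34 = 6.3300
P(W > t) = e^{−(μ−λ)t} = e^{−0.6634} = 0.515105

Final: 0.515105


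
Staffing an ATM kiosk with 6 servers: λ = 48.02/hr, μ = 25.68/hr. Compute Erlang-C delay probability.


a = λ/μ = 1.8699; ρ = a/6 = 0.3117
P₀ = 0.153982 (from M/M/c formula)
C(c,a) = [a^c/(c!(1−ρ))]·P₀ = [42.75263/(720·0.6883)]·0.153982
= 0.08626·0.153982 = 0.013283

Final: 0.013283


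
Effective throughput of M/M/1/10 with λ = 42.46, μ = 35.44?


ρ = 1.1981; P_K = (1−ρ)ρ^10/(1−ρ^11) = 0.191573
λ_eff = λ(1 − P_K) = 42.46·(1 − 0.191573) = 42.46·0.808427 = 34.3258 /hr

Final: 34.3258 /hr


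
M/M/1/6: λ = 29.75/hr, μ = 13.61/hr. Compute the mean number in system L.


ρ = 29.75/13.61 = 2.1859
L = ρ[1 − (K+1)ρ^K + Kρ^(K+1)] / [(1−ρ)(1−ρ^(K+1))]
Numerator: 2.1859·(1 − 7·109.087018 + 6·238.452519) = 1460.408018
Denominator: (-1.1859)·(-237.452519) = 281.593215
L = 1460.408018/281.593215 = 5.1862

Final: 5.1862


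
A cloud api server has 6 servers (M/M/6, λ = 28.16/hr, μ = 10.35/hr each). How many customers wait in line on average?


a = λ/μ = 2.7208; ρ = a/6 = 0.4535
P₀ = 0.065208
Lq = P₀·a^c·ρ / (c!·(1−ρ)²) = 0.065208·405.65217·0.4535/(720·0.29870)
= 0.05577

Final: 0.05577


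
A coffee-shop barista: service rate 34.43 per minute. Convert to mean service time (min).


Mean service time = 1/μ = 1/34.43 minute = 0.02904 minute
In minutes: 0.02904 × 1 = 0.02904 min

Final: 0.02904 min


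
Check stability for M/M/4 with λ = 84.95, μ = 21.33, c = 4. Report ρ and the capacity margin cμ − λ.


Total capacity cμ = 4·21.33 = 85.32/hr
ρ = λ/(cμ) = 84.95/85.32 = 0.9957
Stable ⇔ ρ < 1: YES
Spare capacity = cμ − λ = 85.32 − 84.95 = 0.37/hr

Final: ρ = 0.9957; stable; margin = 0.37/hr


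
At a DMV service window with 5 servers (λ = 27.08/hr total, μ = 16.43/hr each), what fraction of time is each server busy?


ρ = λ/(cμ) = 27.08/(5·16.43) = 27.08/82.15 = 0.3296

Final: 0.3296


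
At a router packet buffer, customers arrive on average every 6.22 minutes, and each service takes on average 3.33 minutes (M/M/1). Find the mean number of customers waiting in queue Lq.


λ = 60/6.22 = 9.6463 /hr
μ = 60/3.33 = 18.0180 /hr
ρ = λ/μ = 9.6463/18.0180 = 0.5354
Lq = ρ²/(1−ρ) = 0.2866/0.4646 = 0.6169

Final: 0.6169


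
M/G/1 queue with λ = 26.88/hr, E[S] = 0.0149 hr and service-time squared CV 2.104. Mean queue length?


ρ = λ·E[S] = 26.88·0.0149 = 0.4005
Lq = ρ²(1+C_s²)/(2(1−ρ)) = 0.1604·(1+2.104)/(2·0.5995)
= 0.1604·3.1040/1.1990 = 0.41528

Final: 0.41528


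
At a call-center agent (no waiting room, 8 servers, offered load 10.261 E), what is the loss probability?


B(c,a) = (a^c/c!) / Σ_{k=0}^{c} a^k/k!
a^8/8! = 3047.873777
Σ terms (k=0..8): 1.00000 + 10.26100 + 52.64406 + 180.06023 + 461.89952 + 947.91019 + 1621.08441 + 2376.27816 + 3047.87378 = 8699.011352
B = 3047.873777/8699.011352 = 0.350370

Final: 0.350370


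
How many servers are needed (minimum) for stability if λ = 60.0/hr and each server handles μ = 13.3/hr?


Stability requires cμ > λ ⇔ c > λ/μ.
λ/μ = 60.0/13.3 = 4.5113
Minimum integer c = ⌊4.5113⌋ + 1 = 5
Check: 5·13.3 = 66.50 > 60.0, while 4·13.3 = 53.20 ≤ 60.0

Final: 5 servers


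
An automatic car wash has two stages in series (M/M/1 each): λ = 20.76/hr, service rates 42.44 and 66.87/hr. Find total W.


Each node sees arrival rate λ = 20.76/hr (tandem ⇒ throughput preserved).
W₁ = 1/(μ₁−λ) = 1/(42.44−20.76) = 0.04613 hr
W₂ = 1/(μ₂−λ) = 1/(66.87−20.76) = 0.02169 hr
W_total = W₁ + W₂ = 0.04613 + 0.02169 = 0.06781 hr

Final: 0.06781 hr


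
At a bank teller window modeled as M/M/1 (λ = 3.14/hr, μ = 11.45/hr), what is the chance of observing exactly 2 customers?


ρ = 3.14/11.45 = 0.2742
P_n = (1−ρ)·ρ^n = (1 − 0.2742)·0.2742^2 = 0.7258·0.075205 = 0.054581

Final: 0.054581


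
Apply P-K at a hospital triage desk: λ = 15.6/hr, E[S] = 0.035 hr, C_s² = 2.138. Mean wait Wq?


ρ = λ·E[S] = 15.6·0.035 = 0.5460
E[S²] = E[S]²(1+C_s²) = 0.035²·(1+2.138) = 0.003844
Wq = λ·E[S²]/(2(1−ρ)) = 15.6·0.003844/(2·0.4540) = 0.06604 hr

Final: 0.06604 hr


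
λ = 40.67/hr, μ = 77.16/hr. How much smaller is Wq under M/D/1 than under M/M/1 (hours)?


ρ = 40.67/77.16 = 0.5271
Wq(M/M/1) = ρ/(μ−λ) = 0.5271/36.49 = 0.01444 hr
Wq(M/D/1) = ρ/(2(μ−λ)) = 0.007222 hr
Savings = 0.01444 − 0.007222 = 0.007222 hr

Final: 0.007222 hr


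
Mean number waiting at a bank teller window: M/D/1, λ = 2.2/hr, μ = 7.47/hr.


ρ = 2.2/7.47 = 0.2945
M/D/1: Lq = ρ²/(2(1−ρ)) = 0.08674/(2·0.7055) = 0.06147

Final: 0.06147


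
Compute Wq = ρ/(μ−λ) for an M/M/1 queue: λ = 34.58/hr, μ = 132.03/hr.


ρ = 34.58/132.03 = 0.2619
Wq = ρ/(μ−λ) = 0.2619/(132.03 − 34.58) = 0.2619/97.45 = 0.002688 hr

Final: 0.002688 hr


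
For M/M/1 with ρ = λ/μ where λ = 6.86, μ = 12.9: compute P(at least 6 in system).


ρ = 6.86/12.9 = 0.5318
P(N ≥ n) = ρ^n = 0.5318^6 = 0.022616

Final: 0.022616


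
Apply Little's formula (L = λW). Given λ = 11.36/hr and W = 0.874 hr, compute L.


L = λW = 11.36·0.874 = 9.9286

Final: 9.9286


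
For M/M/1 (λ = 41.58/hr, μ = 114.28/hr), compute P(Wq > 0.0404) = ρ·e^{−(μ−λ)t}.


ρ = 41.58/114.28 = 0.3638
P(Wq > t) = ρ·e^{−(μ−λ)t} = 0.3638·e^{−2.9371}
= 0.3638·0.053020 = 0.019291

Final: 0.019291


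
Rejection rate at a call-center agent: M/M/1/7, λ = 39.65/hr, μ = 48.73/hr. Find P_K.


ρ = λ/μ = 39.65/48.73 = 0.8137
P_K = (1−ρ)ρ^K/(1−ρ^(K+1)) = (0.1863·0.236117)/(1 − 0.192121)
= 0.043996/0.807879 = 0.054459

Final: 0.054459


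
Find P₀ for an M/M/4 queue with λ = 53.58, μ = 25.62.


a = λ/μ = 53.58/25.62 = 2.0913; ρ = a/c = 0.5228
Σ_{k=0}^{3} a^k/k! (terms k=0..3) = 1.00000 + 2.09133 + 2.18684 + 1.52447 = 6.80265
Tail: a^4/(4!(1−ρ)) = 19.12909/(24·0.4772) = 1.67037
P₀ = 1/(6.80265 + 1.67037) = 1/8.47302 = 0.118022

Final: 0.118022


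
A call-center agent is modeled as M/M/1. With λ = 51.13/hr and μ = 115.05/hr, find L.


ρ = λ/μ = 51.13/115.05 = 0.4444
L = ρ/(1−ρ) = 0.4444/(1 − 0.4444) = 0.4444/0.5556 = 0.7999

Final: 0.7999


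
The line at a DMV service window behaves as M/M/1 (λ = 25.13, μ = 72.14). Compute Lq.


ρ = 25.13/72.14 = 0.3484
Lq = ρ²/(1−ρ) = 0.1213/0.6516 = 0.1862

Final: 0.1862


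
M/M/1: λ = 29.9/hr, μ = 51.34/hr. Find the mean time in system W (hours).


W = 1/(μ−λ) = 1/(51.34 − 29.9) = 1/21.44 = 0.04664 hr

Final: 0.04664 hr


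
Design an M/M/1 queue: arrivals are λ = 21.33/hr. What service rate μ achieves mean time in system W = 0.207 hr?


W = 1/(μ−λ) ⇒ μ − λ = 1/W = 1/0.207 = 4.8309
μ = λ + 1/W = 21.33 + 4.8309 = 26.1609 per hr

Final: 26.1609 /hr


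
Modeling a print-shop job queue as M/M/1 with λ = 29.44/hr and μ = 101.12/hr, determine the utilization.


ρ = λ/μ = 29.44/101.12 = 0.2911

Final: 0.2911


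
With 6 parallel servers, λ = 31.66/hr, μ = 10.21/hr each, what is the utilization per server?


ρ = λ/(cμ) = 31.66/(6·10.21) = 31.66/61.26 = 0.5168

Final: 0.5168


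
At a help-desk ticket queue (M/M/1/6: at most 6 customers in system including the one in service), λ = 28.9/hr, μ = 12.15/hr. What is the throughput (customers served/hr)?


ρ = 2.3786; P_K = (1−ρ)ρ^6/(1−ρ^7) = 0.580933
λ_eff = λ(1 − P_K) = 28.9·(1 − 0.580933) = 28.9·0.419067 = 12.1110 /hr

Final: 12.1110 /hr


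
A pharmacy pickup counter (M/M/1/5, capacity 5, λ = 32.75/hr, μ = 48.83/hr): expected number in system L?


ρ = 32.75/48.83 = 0.6707
L = ρ[1 − (K+1)ρ^K + Kρ^(K+1)] / [(1−ρ)(1−ρ^(K+1))]
Numerator: 0.6707·(1 − 6·0.135713 + 5·0.091022) = 0.429801
Denominator: (0.3293)·(0.908978) = 0.299332
L = 0.429801/0.299332 = 1.4359

Final: 1.4359


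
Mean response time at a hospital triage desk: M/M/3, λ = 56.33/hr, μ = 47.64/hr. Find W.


a = 1.1824; ρ = 0.3941; P₀ = 0.299741
Lq = P₀·a^c·ρ/(c!(1−ρ)²) = 0.08867
Wq = Lq/λ = 0.08867/56.33 = 0.001574 hr
W = Wq + 1/μ = 0.001574 + 0.02099 = 0.02256 hr

Final: 0.02256 hr


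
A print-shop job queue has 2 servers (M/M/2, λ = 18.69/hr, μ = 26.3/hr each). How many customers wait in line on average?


a = λ/μ = 0.7106; ρ = a/2 = 0.3553
P₀ = 0.475663
Lq = P₀·a^c·ρ / (c!·(1−ρ)²) = 0.475663·0.50502·0.3553/(2·0.41561)
= 0.10269

Final: 0.10269


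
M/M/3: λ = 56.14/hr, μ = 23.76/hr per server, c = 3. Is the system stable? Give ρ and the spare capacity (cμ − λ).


Total capacity cμ = 3·23.76 = 71.28/hr
ρ = λ/(cμ) = 56.14/71.28 = 0.7876
Stable ⇔ ρ < 1: YES
Spare capacity = cμ − λ = 71.28 − 56.14 = 15.14/hr

Final: ρ = 0.7876; stable; margin = 15.14/hr


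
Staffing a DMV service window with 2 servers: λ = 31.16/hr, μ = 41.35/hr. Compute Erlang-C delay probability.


a = λ/μ = 0.7536; ρ = a/2 = 0.3768
P₀ = 0.452661 (from M/M/c formula)
C(c,a) = [a^c/(c!(1−ρ))]·P₀ = [0.56786/(2·0.6232)]·0.452661
= 0.45559·0.452661 = 0.206228

Final: 0.206228


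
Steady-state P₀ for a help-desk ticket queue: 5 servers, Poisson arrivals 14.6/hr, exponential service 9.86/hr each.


a = λ/μ = 14.6/9.86 = 1.4807; ρ = a/c = 0.2961
Σ_{k=0}^{4} a^k/k! (terms k=0..4) = 1.00000 + 1.48073 + 1.09628 + 0.54110 + 0.20031 = 4.31842
Tail: a^5/(5!(1−ρ)) = 7.11836/(120·0.7039) = 0.08428
P₀ = 1/(4.31842 + 0.08428) = 1/4.40269 = 0.227134

Final: 0.227134


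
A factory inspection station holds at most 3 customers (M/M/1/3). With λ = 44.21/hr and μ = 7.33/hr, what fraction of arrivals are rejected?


ρ = λ/μ = 44.21/7.33 = 6.0314
P_K = (1−ρ)ρ^K/(1−ρ^(K+1)) = (-5.0314·219.406566)/(1 − 1323.323915)
= -1103.917349/-1322.323915 = 0.834831

Final: 0.834831


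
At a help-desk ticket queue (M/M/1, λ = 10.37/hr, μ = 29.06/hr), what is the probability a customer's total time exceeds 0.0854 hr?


W ~ Exponential(μ−λ) for M/M/1.
μ − λ = 29.06 − 10.37 = 18.6900
P(W > t) = e^{−(μ−λ)t} = e^{−1.5961} = 0.202680

Final: 0.202680


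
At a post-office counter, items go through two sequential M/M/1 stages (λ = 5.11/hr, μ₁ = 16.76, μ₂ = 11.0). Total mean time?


Each node sees arrival rate λ = 5.11/hr (tandem ⇒ throughput preserved).
W₁ = 1/(μ₁−λ) = 1/(16.76−5.11) = 0.08584 hr
W₂ = 1/(μ₂−λ) = 1/(11.0−5.11) = 0.16978 hr
W_total = W₁ + W₂ = 0.08584 + 0.16978 = 0.25562 hr

Final: 0.25562 hr


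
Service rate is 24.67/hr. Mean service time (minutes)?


Mean service time = 1/μ = 1/24.67 hour = 0.04054 hour
In minutes: 0.04054 × 60 = 2.4321 min

Final: 2.4321 min


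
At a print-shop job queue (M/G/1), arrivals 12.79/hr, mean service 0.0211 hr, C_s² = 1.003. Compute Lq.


ρ = λ·E[S] = 12.79·0.0211 = 0.2699
Lq = ρ²(1+C_s²)/(2(1−ρ)) = 0.07283·(1+1.003)/(2·0.7301)
= 0.07283·2.0030/1.4603 = 0.09990

Final: 0.09990


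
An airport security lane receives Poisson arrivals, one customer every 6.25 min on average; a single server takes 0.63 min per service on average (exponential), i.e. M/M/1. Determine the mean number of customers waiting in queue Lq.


λ = 60/6.25 = 9.6000 /hr
μ = 60/0.63 = 95.2381 /hr
ρ = λ/μ = 9.6000/95.2381 = 0.1008
Lq = ρ²/(1−ρ) = 0.01016/0.8992 = 0.01130

Final: 0.01130


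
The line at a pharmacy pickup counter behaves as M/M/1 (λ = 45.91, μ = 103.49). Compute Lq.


ρ = 45.91/103.49 = 0.4436
Lq = ρ²/(1−ρ) = 0.1968/0.5564 = 0.3537

Final: 0.3537


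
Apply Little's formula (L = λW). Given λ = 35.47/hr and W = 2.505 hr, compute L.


L = λW = 35.47·2.505 = 88.8523

Final: 88.8523


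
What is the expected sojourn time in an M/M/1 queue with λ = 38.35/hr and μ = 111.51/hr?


W = 1/(μ−λ) = 1/(111.51 − 38.35) = 1/73.16 = 0.01367 hr

Final: 0.01367 hr


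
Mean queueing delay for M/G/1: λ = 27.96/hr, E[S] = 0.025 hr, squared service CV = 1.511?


ρ = λ·E[S] = 27.96·0.025 = 0.6990
E[S²] = E[S]²(1+C_s²) = 0.025²·(1+1.511) = 0.001569
Wq = λ·E[S²]/(2(1−ρ)) = 27.96·0.001569/(2·0.3010) = 0.07289 hr

Final: 0.07289 hr


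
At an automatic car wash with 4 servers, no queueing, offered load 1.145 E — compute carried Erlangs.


B(4,1.145) = 0.022937 (Erlang-B)
Carried load = a(1 − B) = 1.145·(1 − 0.022937) = 1.145·0.977063 = 1.1187 E

Final: 1.1187 Erlangs


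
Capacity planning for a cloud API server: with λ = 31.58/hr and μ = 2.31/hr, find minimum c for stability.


Stability requires cμ > λ ⇔ c > λ/μ.
λ/μ = 31.58/2.31 = 13.6710
Minimum integer c = ⌊13.6710⌋ + 1 = 14
Check: 14·2.31 = 32.34 > 31.58, while 13·2.31 = 30.03 ≤ 31.58

Final: 14 servers


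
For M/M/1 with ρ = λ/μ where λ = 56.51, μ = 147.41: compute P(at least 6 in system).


ρ = 56.51/147.41 = 0.3834
P(N ≥ n) = ρ^n = 0.3834^6 = 0.003174

Final: 0.003174


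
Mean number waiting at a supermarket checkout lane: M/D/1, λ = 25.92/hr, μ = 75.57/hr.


ρ = 25.92/75.57 = 0.3430
M/D/1: Lq = ρ²/(2(1−ρ)) = 0.1176/(2·0.6570) = 0.08953

Final: 0.08953


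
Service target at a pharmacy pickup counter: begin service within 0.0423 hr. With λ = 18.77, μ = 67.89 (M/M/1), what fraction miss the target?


ρ = 18.77/67.89 = 0.2765
P(Wq > t) = ρ·e^{−(μ−λ)t} = 0.2765·e^{−2.0778}
= 0.2765·0.125208 = 0.034617

Final: 0.034617


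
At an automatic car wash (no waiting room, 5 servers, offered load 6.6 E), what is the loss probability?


B(c,a) = (a^c/c!) / Σ_{k=0}^{c} a^k/k!
a^5/5! = 104.361048
Σ terms (k=0..5): 1.00000 + 6.60000 + 21.78000 + 47.91600 + 79.06140 + 104.36105 = 260.718448
B = 104.361048/260.718448 = 0.400283

Final: 0.400283


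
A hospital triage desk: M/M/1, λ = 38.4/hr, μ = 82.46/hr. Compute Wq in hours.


ρ = 38.4/82.46 = 0.4657
Wq = ρ/(μ−λ) = 0.4657/(82.46 − 38.4) = 0.4657/44.06 = 0.01057 hr

Final: 0.01057 hr


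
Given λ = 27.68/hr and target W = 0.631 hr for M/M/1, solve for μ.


W = 1/(μ−λ) ⇒ μ − λ = 1/W = 1/0.631 = 1.5848
μ = λ + 1/W = 27.68 + 1.5848 = 29.2648 per hr

Final: 29.2648 /hr


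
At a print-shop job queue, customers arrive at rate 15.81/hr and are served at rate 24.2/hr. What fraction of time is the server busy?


ρ = λ/μ = 15.81/24.2 = 0.6533

Final: 0.6533


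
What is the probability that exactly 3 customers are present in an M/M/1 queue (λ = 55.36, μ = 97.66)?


ρ = 55.36/97.66 = 0.5669
P_n = (1−ρ)·ρ^n = (1 − 0.5669)·0.5669^3 = 0.4331·0.182154 = 0.078897

Final: 0.078897


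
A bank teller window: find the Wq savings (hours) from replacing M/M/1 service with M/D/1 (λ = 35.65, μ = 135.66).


ρ = 35.65/135.66 = 0.2628
Wq(M/M/1) = ρ/(μ−λ) = 0.2628/100.01 = 0.002628 hr
Wq(M/D/1) = ρ/(2(μ−λ)) = 0.001314 hr
Savings = 0.002628 − 0.001314 = 0.001314 hr

Final: 0.001314 hr


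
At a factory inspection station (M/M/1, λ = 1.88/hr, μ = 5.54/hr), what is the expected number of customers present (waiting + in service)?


ρ = λ/μ = 1.88/5.54 = 0.3394
L = ρ/(1−ρ) = 0.3394/(1 − 0.3394) = 0.3394/0.6606 = 0.5137

Final: 0.5137


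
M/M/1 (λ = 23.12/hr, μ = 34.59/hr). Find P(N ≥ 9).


ρ = 23.12/34.59 = 0.6684
P(N ≥ n) = ρ^n = 0.6684^9 = 0.026628

Final: 0.026628


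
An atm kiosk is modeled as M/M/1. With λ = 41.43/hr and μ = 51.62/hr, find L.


ρ = λ/μ = 41.43/51.62 = 0.8026
L = ρ/(1−ρ) = 0.8026/(1 − 0.8026) = 0.8026/0.1974 = 4.0658

Final: 4.0658


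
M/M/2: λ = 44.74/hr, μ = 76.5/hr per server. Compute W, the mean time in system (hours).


a = 0.5848; ρ = 0.2924; P₀ = 0.547487
Lq = P₀·a^c·ρ/(c!(1−ρ)²) = 0.05468
Wq = Lq/λ = 0.05468/44.74 = 0.001222 hr
W = Wq + 1/μ = 0.001222 + 0.01307 = 0.01429 hr

Final: 0.01429 hr


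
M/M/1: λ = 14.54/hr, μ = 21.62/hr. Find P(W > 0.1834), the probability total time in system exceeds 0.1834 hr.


W ~ Exponential(μ−λ) for M/M/1.
μ − λ = 21.62 − 14.54 = 7.0800
P(W > t) = e^{−(μ−λ)t} = e^{−1.2985} = 0.272949

Final: 0.272949


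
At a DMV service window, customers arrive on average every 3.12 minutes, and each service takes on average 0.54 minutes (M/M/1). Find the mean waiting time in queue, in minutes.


λ = 60/3.12 = 19.2308 /hr
μ = 60/0.54 = 111.1111 /hr
ρ = λ/μ = 19.2308/111.1111 = 0.1731
Wq = ρ/(μ−λ) = 0.1731/(111.1111−19.2308) = 0.001884 hr
In minutes: 0.001884·60 = 0.1130 min

Final: 0.1130 min


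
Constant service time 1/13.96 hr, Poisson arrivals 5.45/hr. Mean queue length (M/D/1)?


ρ = 5.45/13.96 = 0.3904
M/D/1: Lq = ρ²/(2(1−ρ)) = 0.1524/(2·0.6096) = 0.12501

Final: 0.12501


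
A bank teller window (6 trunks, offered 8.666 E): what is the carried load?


B(6,8.666) = 0.424362 (Erlang-B)
Carried load = a(1 − B) = 8.666·(1 − 0.424362) = 8.666·0.575638 = 4.9885 E

Final: 4.9885 Erlangs


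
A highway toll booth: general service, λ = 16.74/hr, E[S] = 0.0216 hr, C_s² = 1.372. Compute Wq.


ρ = λ·E[S] = 16.74·0.0216 = 0.3616
E[S²] = E[S]²(1+C_s²) = 0.0216²·(1+1.372) = 0.001107
Wq = λ·E[S²]/(2(1−ρ)) = 16.74·0.001107/(2·0.6384) = 0.01451 hr

Final: 0.01451 hr


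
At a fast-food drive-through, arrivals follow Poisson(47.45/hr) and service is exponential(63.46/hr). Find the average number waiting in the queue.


ρ = 47.45/63.46 = 0.7477
Lq = ρ²/(1−ρ) = 0.5591/0.2523 = 2.2161

Final: 2.2161


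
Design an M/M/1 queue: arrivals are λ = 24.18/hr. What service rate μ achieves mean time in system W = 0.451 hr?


W = 1/(μ−λ) ⇒ μ − λ = 1/W = 1/0.451 = 2.2173
μ = λ + 1/W = 24.18 + 2.2173 = 26.3973 per hr

Final: 26.3973 /hr


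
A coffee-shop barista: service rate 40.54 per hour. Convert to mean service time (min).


Mean service time = 1/μ = 1/40.54 hour = 0.02467 hour
In minutes: 0.02467 × 60 = 1.4800 min

Final: 1.4800 min


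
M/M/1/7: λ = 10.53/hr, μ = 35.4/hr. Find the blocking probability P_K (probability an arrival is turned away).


ρ = λ/μ = 10.53/35.4 = 0.2975
P_K = (1−ρ)ρ^K/(1−ρ^(K+1)) = (0.7025·0.0002061)/(1 − 0.00006129)
= 0.0001448/0.999939 = 0.0001448

Final: 0.0001448


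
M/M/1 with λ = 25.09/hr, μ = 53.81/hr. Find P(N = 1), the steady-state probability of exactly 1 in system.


ρ = 25.09/53.81 = 0.4663
P_n = (1−ρ)·ρ^n = (1 − 0.4663)·0.4663^1 = 0.5337·0.466270 = 0.248862

Final: 0.248862


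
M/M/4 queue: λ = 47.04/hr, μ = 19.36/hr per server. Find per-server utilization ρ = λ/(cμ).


ρ = λ/(cμ) = 47.04/(4·19.36) = 47.04/77.44 = 0.6074

Final: 0.6074


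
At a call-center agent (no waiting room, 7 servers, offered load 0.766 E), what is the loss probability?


B(c,a) = (a^c/c!) / Σ_{k=0}^{c} a^k/k!
a^7/7! = 0.00003070
Σ terms (k=0..7): 1.00000 + 0.76600 + 0.29338 + 0.07491 + 0.01435 + 0.002198 + 0.0002806 + 0.00003070 = 2.151141
B = 0.00003070/2.151141 = 0.00001427

Final: 0.00001427


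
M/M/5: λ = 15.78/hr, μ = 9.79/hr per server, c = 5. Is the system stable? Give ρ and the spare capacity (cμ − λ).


Total capacity cμ = 5·9.79 = 48.95/hr
ρ = λ/(cμ) = 15.78/48.95 = 0.3224
Stable ⇔ ρ < 1: YES
Spare capacity = cμ − λ = 48.95 − 15.78 = 33.17/hr

Final: ρ = 0.3224; stable; margin = 33.17/hr
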